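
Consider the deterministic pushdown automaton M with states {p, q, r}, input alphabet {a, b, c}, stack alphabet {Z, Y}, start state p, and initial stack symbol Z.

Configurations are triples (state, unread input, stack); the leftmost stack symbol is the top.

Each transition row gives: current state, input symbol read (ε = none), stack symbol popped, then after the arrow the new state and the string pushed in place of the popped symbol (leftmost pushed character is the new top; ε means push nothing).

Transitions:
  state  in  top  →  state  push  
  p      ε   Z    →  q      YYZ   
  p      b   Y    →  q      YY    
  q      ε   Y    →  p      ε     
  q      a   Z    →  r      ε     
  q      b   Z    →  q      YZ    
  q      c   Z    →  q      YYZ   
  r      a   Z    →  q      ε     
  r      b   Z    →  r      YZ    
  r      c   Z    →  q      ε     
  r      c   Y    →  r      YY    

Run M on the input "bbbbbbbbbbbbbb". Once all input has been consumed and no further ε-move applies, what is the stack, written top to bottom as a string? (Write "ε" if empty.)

YZ

(p, bbbbbbbbbbbbbb, Z)
  ε-move, top Z: go to q, push YYZ → (q, bbbbbbbbbbbbbb, YYZ)
  ε-move, top Y: go to p, push ε → (p, bbbbbbbbbbbbbb, YZ)
  read b, top Y: go to q, push YY → (q, bbbbbbbbbbbbb, YYZ)
  ε-move, top Y: go to p, push ε → (p, bbbbbbbbbbbbb, YZ)
  read b, top Y: go to q, push YY → (q, bbbbbbbbbbbb, YYZ)
  ε-move, top Y: go to p, push ε → (p, bbbbbbbbbbbb, YZ)
  read b, top Y: go to q, push YY → (q, bbbbbbbbbbb, YYZ)
  ε-move, top Y: go to p, push ε → (p, bbbbbbbbbbb, YZ)
  read b, top Y: go to q, push YY → (q, bbbbbbbbbb, YYZ)
  ε-move, top Y: go to p, push ε → (p, bbbbbbbbbb, YZ)
  read b, top Y: go to q, push YY → (q, bbbbbbbbb, YYZ)
  ε-move, top Y: go to p, push ε → (p, bbbbbbbbb, YZ)
  read b, top Y: go to q, push YY → (q, bbbbbbbb, YYZ)
  ε-move, top Y: go to p, push ε → (p, bbbbbbbb, YZ)
  read b, top Y: go to q, push YY → (q, bbbbbbb, YYZ)
  ε-move, top Y: go to p, push ε → (p, bbbbbbb, YZ)
  read b, top Y: go to q, push YY → (q, bbbbbb, YYZ)
  ε-move, top Y: go to p, push ε → (p, bbbbbb, YZ)
  read b, top Y: go to q, push YY → (q, bbbbb, YYZ)
  ε-move, top Y: go to p, push ε → (p, bbbbb, YZ)
  read b, top Y: go to q, push YY → (q, bbbb, YYZ)
  ε-move, top Y: go to p, push ε → (p, bbbb, YZ)
  read b, top Y: go to q, push YY → (q, bbb, YYZ)
  ε-move, top Y: go to p, push ε → (p, bbb, YZ)
  read b, top Y: go to q, push YY → (q, bb, YYZ)
  ε-move, top Y: go to p, push ε → (p, bb, YZ)
  read b, top Y: go to q, push YY → (q, b, YYZ)
  ε-move, top Y: go to p, push ε → (p, b, YZ)
  read b, top Y: go to q, push YY → (q, ε, YYZ)
  ε-move, top Y: go to p, push ε → (p, ε, YZ)
All input consumed in state p with stack YZ.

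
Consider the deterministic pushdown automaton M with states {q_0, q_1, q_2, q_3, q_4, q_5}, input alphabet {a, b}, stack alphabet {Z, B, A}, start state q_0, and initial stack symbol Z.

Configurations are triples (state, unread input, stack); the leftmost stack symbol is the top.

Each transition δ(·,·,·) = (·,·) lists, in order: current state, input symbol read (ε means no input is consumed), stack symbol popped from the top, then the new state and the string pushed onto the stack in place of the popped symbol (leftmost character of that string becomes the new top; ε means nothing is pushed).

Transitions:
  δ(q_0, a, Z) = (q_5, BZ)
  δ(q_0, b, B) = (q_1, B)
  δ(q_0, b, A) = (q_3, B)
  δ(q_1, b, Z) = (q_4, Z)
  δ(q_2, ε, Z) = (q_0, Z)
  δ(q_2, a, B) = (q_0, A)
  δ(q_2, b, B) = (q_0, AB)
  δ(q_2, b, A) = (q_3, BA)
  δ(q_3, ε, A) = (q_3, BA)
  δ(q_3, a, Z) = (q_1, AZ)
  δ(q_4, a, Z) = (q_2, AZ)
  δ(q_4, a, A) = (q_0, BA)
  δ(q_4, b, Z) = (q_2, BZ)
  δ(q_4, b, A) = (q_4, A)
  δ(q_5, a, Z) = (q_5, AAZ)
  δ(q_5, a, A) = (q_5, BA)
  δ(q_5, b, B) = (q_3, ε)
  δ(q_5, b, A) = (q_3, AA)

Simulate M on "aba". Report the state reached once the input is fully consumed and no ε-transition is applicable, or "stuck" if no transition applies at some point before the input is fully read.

(q_0, aba, Z) ⊢ (q_5, ba, BZ) ⊢ (q_3, a, Z) ⊢ (q_1, ε, AZ)
All input consumed; M is in state q_1.

q_1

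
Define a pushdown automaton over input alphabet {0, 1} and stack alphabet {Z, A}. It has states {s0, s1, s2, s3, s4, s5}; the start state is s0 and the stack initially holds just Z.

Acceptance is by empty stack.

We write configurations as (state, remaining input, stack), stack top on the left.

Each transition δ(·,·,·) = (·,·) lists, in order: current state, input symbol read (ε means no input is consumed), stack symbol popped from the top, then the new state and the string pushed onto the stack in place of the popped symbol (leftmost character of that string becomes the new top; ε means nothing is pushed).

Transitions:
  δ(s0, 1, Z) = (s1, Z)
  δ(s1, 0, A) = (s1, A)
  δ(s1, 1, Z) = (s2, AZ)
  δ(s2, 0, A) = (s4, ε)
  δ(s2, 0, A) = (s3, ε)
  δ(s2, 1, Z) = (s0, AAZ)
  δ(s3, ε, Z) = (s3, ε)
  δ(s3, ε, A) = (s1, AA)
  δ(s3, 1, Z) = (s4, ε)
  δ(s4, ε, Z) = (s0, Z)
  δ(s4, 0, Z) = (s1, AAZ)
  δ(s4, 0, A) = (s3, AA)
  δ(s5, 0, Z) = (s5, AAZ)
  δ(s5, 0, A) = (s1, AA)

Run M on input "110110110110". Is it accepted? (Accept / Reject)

One accepting computation: (s0, 110110110110, Z) ⊢ (s1, 10110110110, Z) ⊢ (s2, 0110110110, AZ) ⊢ (s4, 110110110, Z) ⊢ (s0, 110110110, Z) ⊢ (s1, 10110110, Z) ⊢ (s2, 0110110, AZ) ⊢ (s4, 110110, Z) ⊢ (s0, 110110, Z) ⊢ (s1, 10110, Z) ⊢ (s2, 0110, AZ) ⊢ (s4, 110, Z) ⊢ (s0, 110, Z) ⊢ (s1, 10, Z) ⊢ (s2, 0, AZ) ⊢ (s3, ε, Z) ⊢ (s3, ε, ε)
All input consumed and the stack is empty.

Accept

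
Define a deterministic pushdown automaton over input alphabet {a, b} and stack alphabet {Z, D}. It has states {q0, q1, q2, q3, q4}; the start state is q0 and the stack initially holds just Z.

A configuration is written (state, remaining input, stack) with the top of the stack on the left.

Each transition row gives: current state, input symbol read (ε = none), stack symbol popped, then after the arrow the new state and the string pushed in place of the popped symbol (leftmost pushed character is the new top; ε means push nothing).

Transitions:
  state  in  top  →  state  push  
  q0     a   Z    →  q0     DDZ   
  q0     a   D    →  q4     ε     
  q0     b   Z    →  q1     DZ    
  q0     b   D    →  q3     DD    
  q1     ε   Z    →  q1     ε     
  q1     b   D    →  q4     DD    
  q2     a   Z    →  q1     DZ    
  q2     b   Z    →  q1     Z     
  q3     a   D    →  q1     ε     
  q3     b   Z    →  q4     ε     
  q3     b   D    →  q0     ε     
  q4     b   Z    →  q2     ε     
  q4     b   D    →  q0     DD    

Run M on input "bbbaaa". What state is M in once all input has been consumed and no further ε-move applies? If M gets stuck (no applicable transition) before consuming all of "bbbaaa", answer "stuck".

(q0, bbbaaa, Z) ⊢ (q1, bbaaa, DZ) ⊢ (q4, baaa, DDZ) ⊢ (q0, aaa, DDDZ) ⊢ (q4, aa, DDZ)
No transition for (q4, a, top D); M blocks with input aa remaining.

stuck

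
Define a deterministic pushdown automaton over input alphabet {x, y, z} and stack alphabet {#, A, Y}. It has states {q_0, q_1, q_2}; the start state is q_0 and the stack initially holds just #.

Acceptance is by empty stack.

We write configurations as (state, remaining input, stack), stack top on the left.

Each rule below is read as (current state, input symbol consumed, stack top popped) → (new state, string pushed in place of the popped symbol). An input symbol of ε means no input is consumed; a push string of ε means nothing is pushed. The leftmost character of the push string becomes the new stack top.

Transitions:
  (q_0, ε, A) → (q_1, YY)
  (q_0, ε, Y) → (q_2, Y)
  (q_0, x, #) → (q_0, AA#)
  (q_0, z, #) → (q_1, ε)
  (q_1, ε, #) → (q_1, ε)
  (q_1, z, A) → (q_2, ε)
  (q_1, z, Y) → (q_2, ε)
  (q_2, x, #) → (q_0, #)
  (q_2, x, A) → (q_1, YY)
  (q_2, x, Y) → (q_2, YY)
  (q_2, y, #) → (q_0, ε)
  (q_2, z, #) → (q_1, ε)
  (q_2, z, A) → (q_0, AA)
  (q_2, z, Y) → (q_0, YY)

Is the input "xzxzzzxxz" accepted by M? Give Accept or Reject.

Reject

(q_0, xzxzzzxxz, #) ⊢ (q_0, zxzzzxxz, AA#) ⊢ (q_1, zxzzzxxz, YYA#) ⊢ (q_2, xzzzxxz, YA#) ⊢ (q_2, zzzxxz, YYA#) ⊢ (q_0, zzxxz, YYYA#) ⊢ (q_2, zzxxz, YYYA#) ⊢ (q_0, zxxz, YYYYA#) ⊢ (q_2, zxxz, YYYYA#) ⊢ (q_0, xxz, YYYYYA#) ⊢ (q_2, xxz, YYYYYA#) ⊢ (q_2, xz, YYYYYYA#) ⊢ (q_2, z, YYYYYYYA#) ⊢ (q_0, ε, YYYYYYYYA#) ⊢ (q_2, ε, YYYYYYYYA#)
All input consumed; stack is YYYYYYYYA#, not empty, and no further ε-move applies.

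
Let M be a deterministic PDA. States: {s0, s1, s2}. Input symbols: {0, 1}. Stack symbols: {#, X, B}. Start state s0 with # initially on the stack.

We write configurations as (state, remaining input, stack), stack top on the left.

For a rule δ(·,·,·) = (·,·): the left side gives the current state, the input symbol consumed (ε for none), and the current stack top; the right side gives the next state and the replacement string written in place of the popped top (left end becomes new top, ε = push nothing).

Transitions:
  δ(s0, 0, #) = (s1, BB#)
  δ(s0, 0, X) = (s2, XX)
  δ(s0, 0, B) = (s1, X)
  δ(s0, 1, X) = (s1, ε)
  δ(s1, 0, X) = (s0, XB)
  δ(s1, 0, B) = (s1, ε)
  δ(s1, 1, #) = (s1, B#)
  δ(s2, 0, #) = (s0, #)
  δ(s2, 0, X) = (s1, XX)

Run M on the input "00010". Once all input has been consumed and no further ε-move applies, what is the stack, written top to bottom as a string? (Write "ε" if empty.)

#

(s0, 00010, #) ⊢ (s1, 0010, BB#) ⊢ (s1, 010, B#) ⊢ (s1, 10, #) ⊢ (s1, 0, B#) ⊢ (s1, ε, #)
All input consumed in state s1 with stack #.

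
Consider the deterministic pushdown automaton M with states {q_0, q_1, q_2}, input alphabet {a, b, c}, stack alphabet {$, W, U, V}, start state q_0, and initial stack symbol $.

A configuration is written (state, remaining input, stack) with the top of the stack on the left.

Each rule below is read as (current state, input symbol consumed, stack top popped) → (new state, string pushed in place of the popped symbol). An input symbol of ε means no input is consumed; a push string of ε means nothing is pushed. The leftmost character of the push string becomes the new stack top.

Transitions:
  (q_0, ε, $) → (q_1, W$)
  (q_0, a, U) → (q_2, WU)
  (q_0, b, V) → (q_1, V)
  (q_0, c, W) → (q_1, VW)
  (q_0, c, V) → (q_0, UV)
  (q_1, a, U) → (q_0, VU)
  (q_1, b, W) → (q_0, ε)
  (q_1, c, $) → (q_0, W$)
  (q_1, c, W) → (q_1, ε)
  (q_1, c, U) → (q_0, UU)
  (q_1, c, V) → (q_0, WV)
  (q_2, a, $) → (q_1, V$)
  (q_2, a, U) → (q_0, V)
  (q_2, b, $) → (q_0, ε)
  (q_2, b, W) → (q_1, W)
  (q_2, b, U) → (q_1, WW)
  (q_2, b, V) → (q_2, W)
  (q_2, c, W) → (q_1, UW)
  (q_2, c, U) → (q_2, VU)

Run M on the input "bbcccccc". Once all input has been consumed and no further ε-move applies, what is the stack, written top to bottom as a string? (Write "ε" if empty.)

WVWVW$

(q_0, bbcccccc, $)
  ε-move, top $: go to q_1, push W$ → (q_1, bbcccccc, W$)
  read b, top W: go to q_0, push ε → (q_0, bcccccc, $)
  ε-move, top $: go to q_1, push W$ → (q_1, bcccccc, W$)
  read b, top W: go to q_0, push ε → (q_0, cccccc, $)
  ε-move, top $: go to q_1, push W$ → (q_1, cccccc, W$)
  read c, top W: go to q_1, push ε → (q_1, ccccc, $)
  read c, top $: go to q_0, push W$ → (q_0, cccc, W$)
  read c, top W: go to q_1, push VW → (q_1, ccc, VW$)
  read c, top V: go to q_0, push WV → (q_0, cc, WVW$)
  read c, top W: go to q_1, push VW → (q_1, c, VWVW$)
  read c, top V: go to q_0, push WV → (q_0, ε, WVWVW$)
All input consumed in state q_0 with stack WVWVW$.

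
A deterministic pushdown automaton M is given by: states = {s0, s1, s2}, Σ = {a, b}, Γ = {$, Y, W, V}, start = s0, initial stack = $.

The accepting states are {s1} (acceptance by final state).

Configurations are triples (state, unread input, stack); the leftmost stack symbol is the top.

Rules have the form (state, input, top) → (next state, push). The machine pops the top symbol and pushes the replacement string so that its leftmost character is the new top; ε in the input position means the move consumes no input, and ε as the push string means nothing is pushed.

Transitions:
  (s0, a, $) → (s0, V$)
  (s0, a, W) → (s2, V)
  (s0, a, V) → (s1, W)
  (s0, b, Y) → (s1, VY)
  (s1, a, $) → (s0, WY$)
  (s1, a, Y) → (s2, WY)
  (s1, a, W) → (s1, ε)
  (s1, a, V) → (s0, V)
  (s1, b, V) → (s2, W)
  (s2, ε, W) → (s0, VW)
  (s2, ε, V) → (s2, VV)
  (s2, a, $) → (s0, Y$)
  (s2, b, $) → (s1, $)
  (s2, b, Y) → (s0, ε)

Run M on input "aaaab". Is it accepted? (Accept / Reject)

(s0, aaaab, $)
  read a, top $: go to s0, push V$ → (s0, aaab, V$)
  read a, top V: go to s1, push W → (s1, aab, W$)
  read a, top W: go to s1, push ε → (s1, ab, $)
  read a, top $: go to s0, push WY$ → (s0, b, WY$)
No transition applies at (s0, b, WY$); input not fully consumed.

Reject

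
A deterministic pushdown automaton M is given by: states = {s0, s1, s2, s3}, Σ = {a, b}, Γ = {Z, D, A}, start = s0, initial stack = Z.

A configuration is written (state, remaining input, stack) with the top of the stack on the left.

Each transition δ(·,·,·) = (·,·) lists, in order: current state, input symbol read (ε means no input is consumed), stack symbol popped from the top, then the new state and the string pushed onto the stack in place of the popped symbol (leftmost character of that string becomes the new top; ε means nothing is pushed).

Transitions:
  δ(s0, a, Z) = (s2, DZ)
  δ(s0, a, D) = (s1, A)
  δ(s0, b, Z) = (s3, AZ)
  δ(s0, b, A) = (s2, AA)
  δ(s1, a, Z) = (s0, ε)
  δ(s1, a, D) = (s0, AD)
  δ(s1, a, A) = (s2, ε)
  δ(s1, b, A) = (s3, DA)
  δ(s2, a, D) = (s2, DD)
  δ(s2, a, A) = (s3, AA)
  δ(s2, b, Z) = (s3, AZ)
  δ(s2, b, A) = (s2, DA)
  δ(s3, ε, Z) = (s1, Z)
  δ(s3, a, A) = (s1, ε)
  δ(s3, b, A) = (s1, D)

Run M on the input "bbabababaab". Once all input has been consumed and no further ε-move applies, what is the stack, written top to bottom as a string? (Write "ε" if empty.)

(s0, bbabababaab, Z)
  read b, top Z: go to s3, push AZ → (s3, babababaab, AZ)
  read b, top A: go to s1, push D → (s1, abababaab, DZ)
  read a, top D: go to s0, push AD → (s0, bababaab, ADZ)
  read b, top A: go to s2, push AA → (s2, ababaab, AADZ)
  read a, top A: go to s3, push AA → (s3, babaab, AAADZ)
  read b, top A: go to s1, push D → (s1, abaab, DAADZ)
  read a, top D: go to s0, push AD → (s0, baab, ADAADZ)
  read b, top A: go to s2, push AA → (s2, aab, AADAADZ)
  read a, top A: go to s3, push AA → (s3, ab, AAADAADZ)
  read a, top A: go to s1, push ε → (s1, b, AADAADZ)
  read b, top A: go to s3, push DA → (s3, ε, DAADAADZ)
All input consumed in state s3 with stack DAADAADZ.

DAADAADZ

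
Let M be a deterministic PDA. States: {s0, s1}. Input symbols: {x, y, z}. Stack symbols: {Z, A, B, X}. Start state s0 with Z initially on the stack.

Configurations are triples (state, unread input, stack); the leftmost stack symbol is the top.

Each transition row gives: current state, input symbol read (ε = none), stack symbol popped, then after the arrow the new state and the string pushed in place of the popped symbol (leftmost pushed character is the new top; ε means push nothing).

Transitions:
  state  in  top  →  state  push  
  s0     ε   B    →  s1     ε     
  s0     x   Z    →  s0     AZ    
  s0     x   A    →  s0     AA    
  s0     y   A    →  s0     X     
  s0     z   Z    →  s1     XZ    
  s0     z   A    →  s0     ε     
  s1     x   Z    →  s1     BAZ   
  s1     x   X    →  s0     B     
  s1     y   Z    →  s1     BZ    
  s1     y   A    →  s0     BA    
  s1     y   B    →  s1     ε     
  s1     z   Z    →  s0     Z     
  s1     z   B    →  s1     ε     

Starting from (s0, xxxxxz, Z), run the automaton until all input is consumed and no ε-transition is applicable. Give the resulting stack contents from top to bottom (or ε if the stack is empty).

AAAAZ

(s0, xxxxxz, Z)
  read x, top Z: go to s0, push AZ → (s0, xxxxz, AZ)
  read x, top A: go to s0, push AA → (s0, xxxz, AAZ)
  read x, top A: go to s0, push AA → (s0, xxz, AAAZ)
  read x, top A: go to s0, push AA → (s0, xz, AAAAZ)
  read x, top A: go to s0, push AA → (s0, z, AAAAAZ)
  read z, top A: go to s0, push ε → (s0, ε, AAAAZ)
All input consumed in state s0 with stack AAAAZ.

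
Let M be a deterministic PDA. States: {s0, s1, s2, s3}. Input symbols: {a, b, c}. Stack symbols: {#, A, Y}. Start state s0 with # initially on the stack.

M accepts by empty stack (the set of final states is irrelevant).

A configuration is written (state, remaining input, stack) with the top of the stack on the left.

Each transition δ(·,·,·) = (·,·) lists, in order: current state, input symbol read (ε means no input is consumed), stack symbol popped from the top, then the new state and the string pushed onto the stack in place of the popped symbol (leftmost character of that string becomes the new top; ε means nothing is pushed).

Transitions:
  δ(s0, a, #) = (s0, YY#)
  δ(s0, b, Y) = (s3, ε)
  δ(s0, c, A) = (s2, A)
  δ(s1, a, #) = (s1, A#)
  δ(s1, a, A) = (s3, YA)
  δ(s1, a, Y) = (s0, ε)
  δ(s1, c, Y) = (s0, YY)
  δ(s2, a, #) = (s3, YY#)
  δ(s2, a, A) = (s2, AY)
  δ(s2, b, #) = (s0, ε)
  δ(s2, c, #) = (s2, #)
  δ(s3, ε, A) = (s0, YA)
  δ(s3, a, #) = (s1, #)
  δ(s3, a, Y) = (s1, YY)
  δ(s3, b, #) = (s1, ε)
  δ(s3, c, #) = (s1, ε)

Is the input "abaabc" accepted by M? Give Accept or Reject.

Accept

(s0, abaabc, #)
  read a, top #: go to s0, push YY# → (s0, baabc, YY#)
  read b, top Y: go to s3, push ε → (s3, aabc, Y#)
  read a, top Y: go to s1, push YY → (s1, abc, YY#)
  read a, top Y: go to s0, push ε → (s0, bc, Y#)
  read b, top Y: go to s3, push ε → (s3, c, #)
  read c, top #: go to s1, push ε → (s1, ε, ε)
All input consumed and the stack is empty.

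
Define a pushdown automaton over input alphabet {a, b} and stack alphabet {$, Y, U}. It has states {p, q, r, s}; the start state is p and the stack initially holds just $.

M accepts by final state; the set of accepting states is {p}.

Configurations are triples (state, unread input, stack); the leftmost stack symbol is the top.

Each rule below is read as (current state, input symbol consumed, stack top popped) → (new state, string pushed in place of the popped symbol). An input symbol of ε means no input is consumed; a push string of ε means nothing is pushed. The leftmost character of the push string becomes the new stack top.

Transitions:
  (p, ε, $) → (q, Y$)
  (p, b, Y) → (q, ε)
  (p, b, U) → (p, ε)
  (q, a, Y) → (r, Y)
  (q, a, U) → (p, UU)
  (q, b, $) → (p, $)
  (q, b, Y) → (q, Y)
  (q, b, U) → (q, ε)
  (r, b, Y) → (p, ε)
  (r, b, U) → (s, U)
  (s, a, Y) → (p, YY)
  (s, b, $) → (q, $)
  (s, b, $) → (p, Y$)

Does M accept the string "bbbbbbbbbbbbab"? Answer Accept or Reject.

One accepting computation: (p, bbbbbbbbbbbbab, $) ⊢ (q, bbbbbbbbbbbbab, Y$) ⊢ (q, bbbbbbbbbbbab, Y$) ⊢ (q, bbbbbbbbbbab, Y$) ⊢ (q, bbbbbbbbbab, Y$) ⊢ (q, bbbbbbbbab, Y$) ⊢ (q, bbbbbbbab, Y$) ⊢ (q, bbbbbbab, Y$) ⊢ (q, bbbbbab, Y$) ⊢ (q, bbbbab, Y$) ⊢ (q, bbbab, Y$) ⊢ (q, bbab, Y$) ⊢ (q, bab, Y$) ⊢ (q, ab, Y$) ⊢ (r, b, Y$) ⊢ (p, ε, $)
All input consumed and state p ∈ F.

Accept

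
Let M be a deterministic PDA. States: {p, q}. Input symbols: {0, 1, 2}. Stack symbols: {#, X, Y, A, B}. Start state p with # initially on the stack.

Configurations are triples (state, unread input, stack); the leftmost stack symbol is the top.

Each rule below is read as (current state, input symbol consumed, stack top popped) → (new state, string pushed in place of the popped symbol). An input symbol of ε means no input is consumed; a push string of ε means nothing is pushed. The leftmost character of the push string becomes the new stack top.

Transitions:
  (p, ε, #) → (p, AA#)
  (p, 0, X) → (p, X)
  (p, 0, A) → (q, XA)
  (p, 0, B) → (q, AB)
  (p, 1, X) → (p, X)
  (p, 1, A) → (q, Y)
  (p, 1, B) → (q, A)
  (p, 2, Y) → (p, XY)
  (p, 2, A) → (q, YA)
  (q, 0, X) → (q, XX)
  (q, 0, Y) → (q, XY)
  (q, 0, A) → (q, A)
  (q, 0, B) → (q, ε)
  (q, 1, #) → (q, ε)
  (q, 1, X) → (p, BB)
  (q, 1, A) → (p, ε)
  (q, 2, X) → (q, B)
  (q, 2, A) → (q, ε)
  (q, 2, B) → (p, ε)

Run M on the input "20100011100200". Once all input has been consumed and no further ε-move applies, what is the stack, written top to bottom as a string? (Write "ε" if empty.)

XYAA#

(p, 20100011100200, #)
  ε-move, top #: go to p, push AA# → (p, 20100011100200, AA#)
  read 2, top A: go to q, push YA → (q, 0100011100200, YAA#)
  read 0, top Y: go to q, push XY → (q, 100011100200, XYAA#)
  read 1, top X: go to p, push BB → (p, 00011100200, BBYAA#)
  read 0, top B: go to q, push AB → (q, 0011100200, ABBYAA#)
  read 0, top A: go to q, push A → (q, 011100200, ABBYAA#)
  read 0, top A: go to q, push A → (q, 11100200, ABBYAA#)
  read 1, top A: go to p, push ε → (p, 1100200, BBYAA#)
  read 1, top B: go to q, push A → (q, 100200, ABYAA#)
  read 1, top A: go to p, push ε → (p, 00200, BYAA#)
  read 0, top B: go to q, push AB → (q, 0200, ABYAA#)
  read 0, top A: go to q, push A → (q, 200, ABYAA#)
  read 2, top A: go to q, push ε → (q, 00, BYAA#)
  read 0, top B: go to q, push ε → (q, 0, YAA#)
  read 0, top Y: go to q, push XY → (q, ε, XYAA#)
All input consumed in state q with stack XYAA#.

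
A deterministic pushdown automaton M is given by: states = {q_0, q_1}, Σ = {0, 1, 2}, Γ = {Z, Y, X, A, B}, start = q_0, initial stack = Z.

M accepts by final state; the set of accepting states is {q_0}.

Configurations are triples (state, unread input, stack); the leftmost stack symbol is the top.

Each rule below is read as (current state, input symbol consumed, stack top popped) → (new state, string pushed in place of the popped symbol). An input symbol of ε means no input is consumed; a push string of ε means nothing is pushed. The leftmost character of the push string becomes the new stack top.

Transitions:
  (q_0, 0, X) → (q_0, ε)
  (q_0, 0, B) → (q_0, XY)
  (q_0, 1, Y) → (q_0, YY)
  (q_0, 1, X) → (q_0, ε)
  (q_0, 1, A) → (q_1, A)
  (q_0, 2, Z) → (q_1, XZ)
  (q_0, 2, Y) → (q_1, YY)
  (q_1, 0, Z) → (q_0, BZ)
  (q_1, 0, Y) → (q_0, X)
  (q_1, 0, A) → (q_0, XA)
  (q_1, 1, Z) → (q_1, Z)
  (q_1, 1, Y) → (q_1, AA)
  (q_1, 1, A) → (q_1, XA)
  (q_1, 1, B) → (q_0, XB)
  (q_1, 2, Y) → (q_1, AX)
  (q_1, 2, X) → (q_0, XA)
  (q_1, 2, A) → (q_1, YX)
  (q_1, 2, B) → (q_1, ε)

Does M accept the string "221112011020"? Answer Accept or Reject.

Reject

(q_0, 221112011020, Z) ⊢ (q_1, 21112011020, XZ) ⊢ (q_0, 1112011020, XAZ) ⊢ (q_0, 112011020, AZ) ⊢ (q_1, 12011020, AZ) ⊢ (q_1, 2011020, XAZ) ⊢ (q_0, 011020, XAAZ) ⊢ (q_0, 11020, AAZ) ⊢ (q_1, 1020, AAZ) ⊢ (q_1, 020, XAAZ)
No transition applies at (q_1, 020, XAAZ); input not fully consumed.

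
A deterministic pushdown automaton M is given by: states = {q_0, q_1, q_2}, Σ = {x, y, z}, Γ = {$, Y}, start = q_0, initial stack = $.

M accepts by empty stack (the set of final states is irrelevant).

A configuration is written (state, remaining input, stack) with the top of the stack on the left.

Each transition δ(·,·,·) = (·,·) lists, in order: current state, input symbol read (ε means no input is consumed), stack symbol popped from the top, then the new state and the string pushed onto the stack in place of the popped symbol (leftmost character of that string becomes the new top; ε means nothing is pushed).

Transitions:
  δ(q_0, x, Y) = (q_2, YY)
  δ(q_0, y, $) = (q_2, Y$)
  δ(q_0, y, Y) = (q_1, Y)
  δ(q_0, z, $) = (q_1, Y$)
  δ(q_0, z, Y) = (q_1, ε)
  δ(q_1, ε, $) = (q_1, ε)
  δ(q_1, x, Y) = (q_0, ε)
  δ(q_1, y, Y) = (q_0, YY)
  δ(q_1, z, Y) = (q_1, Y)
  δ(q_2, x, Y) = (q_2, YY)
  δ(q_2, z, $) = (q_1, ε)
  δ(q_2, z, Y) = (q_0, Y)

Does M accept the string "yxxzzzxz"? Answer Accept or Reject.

Accept

(q_0, yxxzzzxz, $)
  read y, top $: go to q_2, push Y$ → (q_2, xxzzzxz, Y$)
  read x, top Y: go to q_2, push YY → (q_2, xzzzxz, YY$)
  read x, top Y: go to q_2, push YY → (q_2, zzzxz, YYY$)
  read z, top Y: go to q_0, push Y → (q_0, zzxz, YYY$)
  read z, top Y: go to q_1, push ε → (q_1, zxz, YY$)
  read z, top Y: go to q_1, push Y → (q_1, xz, YY$)
  read x, top Y: go to q_0, push ε → (q_0, z, Y$)
  read z, top Y: go to q_1, push ε → (q_1, ε, $)
  ε-move, top $: go to q_1, push ε → (q_1, ε, ε)
All input consumed and the stack is empty.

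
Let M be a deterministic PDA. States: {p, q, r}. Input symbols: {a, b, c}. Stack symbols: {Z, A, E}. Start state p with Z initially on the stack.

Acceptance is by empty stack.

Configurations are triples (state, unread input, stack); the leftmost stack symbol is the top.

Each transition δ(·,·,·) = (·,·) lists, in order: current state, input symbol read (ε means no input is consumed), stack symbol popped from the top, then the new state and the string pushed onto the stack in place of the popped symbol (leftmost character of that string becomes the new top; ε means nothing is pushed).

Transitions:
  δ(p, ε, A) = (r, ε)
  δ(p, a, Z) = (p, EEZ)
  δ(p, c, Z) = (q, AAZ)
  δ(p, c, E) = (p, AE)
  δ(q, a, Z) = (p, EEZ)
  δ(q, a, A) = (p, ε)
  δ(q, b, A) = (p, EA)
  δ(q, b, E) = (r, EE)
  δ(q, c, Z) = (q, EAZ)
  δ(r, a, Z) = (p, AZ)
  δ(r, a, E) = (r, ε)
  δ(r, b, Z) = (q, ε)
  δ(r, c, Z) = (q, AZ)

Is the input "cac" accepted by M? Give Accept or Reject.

(p, cac, Z)
  read c, top Z: go to q, push AAZ → (q, ac, AAZ)
  read a, top A: go to p, push ε → (p, c, AZ)
  ε-move, top A: go to r, push ε → (r, c, Z)
  read c, top Z: go to q, push AZ → (q, ε, AZ)
All input consumed; stack is AZ, not empty, and no further ε-move applies.

Reject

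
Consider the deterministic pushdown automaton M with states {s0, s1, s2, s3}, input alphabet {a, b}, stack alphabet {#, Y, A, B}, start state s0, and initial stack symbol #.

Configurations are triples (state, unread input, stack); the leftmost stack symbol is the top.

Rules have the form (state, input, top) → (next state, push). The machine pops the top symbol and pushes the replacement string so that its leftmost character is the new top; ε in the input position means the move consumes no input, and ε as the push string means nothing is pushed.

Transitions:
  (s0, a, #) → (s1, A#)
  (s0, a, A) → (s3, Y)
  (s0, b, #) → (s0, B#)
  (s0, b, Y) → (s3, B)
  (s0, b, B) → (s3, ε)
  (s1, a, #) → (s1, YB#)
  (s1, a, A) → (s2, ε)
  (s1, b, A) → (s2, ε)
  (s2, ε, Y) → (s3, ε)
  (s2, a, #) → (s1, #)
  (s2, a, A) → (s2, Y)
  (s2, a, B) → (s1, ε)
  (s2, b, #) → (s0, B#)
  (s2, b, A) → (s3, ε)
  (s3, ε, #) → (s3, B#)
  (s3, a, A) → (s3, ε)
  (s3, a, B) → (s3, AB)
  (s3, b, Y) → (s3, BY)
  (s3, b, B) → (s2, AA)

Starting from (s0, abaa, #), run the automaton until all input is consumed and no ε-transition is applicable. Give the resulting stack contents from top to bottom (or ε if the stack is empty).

YB#

(s0, abaa, #)
  read a, top #: go to s1, push A# → (s1, baa, A#)
  read b, top A: go to s2, push ε → (s2, aa, #)
  read a, top #: go to s1, push # → (s1, a, #)
  read a, top #: go to s1, push YB# → (s1, ε, YB#)
All input consumed in state s1 with stack YB#.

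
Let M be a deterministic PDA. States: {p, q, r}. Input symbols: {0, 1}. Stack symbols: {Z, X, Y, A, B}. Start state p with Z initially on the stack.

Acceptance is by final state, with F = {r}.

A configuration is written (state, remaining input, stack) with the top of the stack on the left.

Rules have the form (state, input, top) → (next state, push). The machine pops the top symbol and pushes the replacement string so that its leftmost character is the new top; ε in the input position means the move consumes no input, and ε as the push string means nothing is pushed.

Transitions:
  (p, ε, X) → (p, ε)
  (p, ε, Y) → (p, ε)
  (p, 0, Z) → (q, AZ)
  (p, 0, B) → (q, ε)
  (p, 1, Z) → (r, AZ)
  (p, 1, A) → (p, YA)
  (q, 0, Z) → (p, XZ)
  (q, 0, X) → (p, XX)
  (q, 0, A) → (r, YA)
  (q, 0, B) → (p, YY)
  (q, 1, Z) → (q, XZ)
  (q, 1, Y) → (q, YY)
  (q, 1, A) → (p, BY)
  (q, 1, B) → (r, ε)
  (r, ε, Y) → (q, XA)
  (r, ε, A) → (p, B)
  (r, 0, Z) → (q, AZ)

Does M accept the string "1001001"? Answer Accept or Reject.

Accept

(p, 1001001, Z)
  read 1, top Z: go to r, push AZ → (r, 001001, AZ)
  ε-move, top A: go to p, push B → (p, 001001, BZ)
  read 0, top B: go to q, push ε → (q, 01001, Z)
  read 0, top Z: go to p, push XZ → (p, 1001, XZ)
  ε-move, top X: go to p, push ε → (p, 1001, Z)
  read 1, top Z: go to r, push AZ → (r, 001, AZ)
  ε-move, top A: go to p, push B → (p, 001, BZ)
  read 0, top B: go to q, push ε → (q, 01, Z)
  read 0, top Z: go to p, push XZ → (p, 1, XZ)
  ε-move, top X: go to p, push ε → (p, 1, Z)
  read 1, top Z: go to r, push AZ → (r, ε, AZ)
All input consumed; state r ∈ F.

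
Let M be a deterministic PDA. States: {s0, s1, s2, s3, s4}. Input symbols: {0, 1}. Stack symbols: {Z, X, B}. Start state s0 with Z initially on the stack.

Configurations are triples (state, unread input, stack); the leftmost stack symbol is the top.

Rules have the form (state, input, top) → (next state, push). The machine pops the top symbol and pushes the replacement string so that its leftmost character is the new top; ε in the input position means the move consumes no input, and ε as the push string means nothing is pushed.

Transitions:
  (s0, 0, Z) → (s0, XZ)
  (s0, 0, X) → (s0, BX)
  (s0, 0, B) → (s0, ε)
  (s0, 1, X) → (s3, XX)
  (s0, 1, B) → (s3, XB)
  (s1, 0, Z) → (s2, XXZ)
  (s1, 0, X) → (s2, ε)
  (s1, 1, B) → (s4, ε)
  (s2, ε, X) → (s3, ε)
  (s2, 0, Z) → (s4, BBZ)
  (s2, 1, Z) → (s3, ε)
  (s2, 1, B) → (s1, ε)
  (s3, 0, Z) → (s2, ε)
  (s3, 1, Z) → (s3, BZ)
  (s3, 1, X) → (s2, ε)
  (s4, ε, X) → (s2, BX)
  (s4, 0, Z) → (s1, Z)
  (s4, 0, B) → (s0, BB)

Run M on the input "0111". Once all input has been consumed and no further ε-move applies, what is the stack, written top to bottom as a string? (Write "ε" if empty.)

(s0, 0111, Z) ⊢ (s0, 111, XZ) ⊢ (s3, 11, XXZ) ⊢ (s2, 1, XZ) ⊢ (s3, 1, Z) ⊢ (s3, ε, BZ)
All input consumed in state s3 with stack BZ.

BZ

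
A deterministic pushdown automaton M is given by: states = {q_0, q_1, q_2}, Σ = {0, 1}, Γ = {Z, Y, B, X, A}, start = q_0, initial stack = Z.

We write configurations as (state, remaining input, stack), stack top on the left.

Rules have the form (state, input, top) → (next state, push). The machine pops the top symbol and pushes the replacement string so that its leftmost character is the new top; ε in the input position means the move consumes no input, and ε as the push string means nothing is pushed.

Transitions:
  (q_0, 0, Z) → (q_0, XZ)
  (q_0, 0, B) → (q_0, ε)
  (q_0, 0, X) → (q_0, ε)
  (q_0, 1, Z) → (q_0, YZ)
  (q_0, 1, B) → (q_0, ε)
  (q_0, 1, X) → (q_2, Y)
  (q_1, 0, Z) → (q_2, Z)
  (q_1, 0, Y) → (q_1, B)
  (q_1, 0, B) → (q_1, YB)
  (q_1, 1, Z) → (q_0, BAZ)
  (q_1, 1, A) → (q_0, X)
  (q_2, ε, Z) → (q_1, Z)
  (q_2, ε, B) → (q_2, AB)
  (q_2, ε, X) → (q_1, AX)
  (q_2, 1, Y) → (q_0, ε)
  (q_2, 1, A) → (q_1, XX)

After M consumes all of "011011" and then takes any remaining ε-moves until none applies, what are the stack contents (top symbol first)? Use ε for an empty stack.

Z

(q_0, 011011, Z)
  read 0, top Z: go to q_0, push XZ → (q_0, 11011, XZ)
  read 1, top X: go to q_2, push Y → (q_2, 1011, YZ)
  read 1, top Y: go to q_0, push ε → (q_0, 011, Z)
  read 0, top Z: go to q_0, push XZ → (q_0, 11, XZ)
  read 1, top X: go to q_2, push Y → (q_2, 1, YZ)
  read 1, top Y: go to q_0, push ε → (q_0, ε, Z)
All input consumed in state q_0 with stack Z.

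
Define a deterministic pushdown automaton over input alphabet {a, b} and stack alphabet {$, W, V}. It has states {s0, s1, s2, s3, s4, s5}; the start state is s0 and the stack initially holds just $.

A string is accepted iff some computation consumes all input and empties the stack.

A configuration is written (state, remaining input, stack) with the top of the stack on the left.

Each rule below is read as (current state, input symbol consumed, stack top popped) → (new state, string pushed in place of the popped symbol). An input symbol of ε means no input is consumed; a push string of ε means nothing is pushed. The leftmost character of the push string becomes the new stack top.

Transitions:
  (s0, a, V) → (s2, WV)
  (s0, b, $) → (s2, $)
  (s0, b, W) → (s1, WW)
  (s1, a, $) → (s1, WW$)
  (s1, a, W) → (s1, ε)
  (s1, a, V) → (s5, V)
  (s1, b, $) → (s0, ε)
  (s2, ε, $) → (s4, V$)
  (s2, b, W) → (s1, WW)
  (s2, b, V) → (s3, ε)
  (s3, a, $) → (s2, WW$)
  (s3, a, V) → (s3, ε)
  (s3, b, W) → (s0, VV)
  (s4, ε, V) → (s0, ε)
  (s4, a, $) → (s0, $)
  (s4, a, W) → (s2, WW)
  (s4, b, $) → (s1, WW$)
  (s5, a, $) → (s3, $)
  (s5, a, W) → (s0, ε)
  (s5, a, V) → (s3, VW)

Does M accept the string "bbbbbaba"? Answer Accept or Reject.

Reject

(s0, bbbbbaba, $)
  read b, top $: go to s2, push $ → (s2, bbbbaba, $)
  ε-move, top $: go to s4, push V$ → (s4, bbbbaba, V$)
  ε-move, top V: go to s0, push ε → (s0, bbbbaba, $)
  read b, top $: go to s2, push $ → (s2, bbbaba, $)
  ε-move, top $: go to s4, push V$ → (s4, bbbaba, V$)
  ε-move, top V: go to s0, push ε → (s0, bbbaba, $)
  read b, top $: go to s2, push $ → (s2, bbaba, $)
  ε-move, top $: go to s4, push V$ → (s4, bbaba, V$)
  ε-move, top V: go to s0, push ε → (s0, bbaba, $)
  read b, top $: go to s2, push $ → (s2, baba, $)
  ε-move, top $: go to s4, push V$ → (s4, baba, V$)
  ε-move, top V: go to s0, push ε → (s0, baba, $)
  read b, top $: go to s2, push $ → (s2, aba, $)
  ε-move, top $: go to s4, push V$ → (s4, aba, V$)
  ε-move, top V: go to s0, push ε → (s0, aba, $)
No transition applies at (s0, aba, $); input not fully consumed.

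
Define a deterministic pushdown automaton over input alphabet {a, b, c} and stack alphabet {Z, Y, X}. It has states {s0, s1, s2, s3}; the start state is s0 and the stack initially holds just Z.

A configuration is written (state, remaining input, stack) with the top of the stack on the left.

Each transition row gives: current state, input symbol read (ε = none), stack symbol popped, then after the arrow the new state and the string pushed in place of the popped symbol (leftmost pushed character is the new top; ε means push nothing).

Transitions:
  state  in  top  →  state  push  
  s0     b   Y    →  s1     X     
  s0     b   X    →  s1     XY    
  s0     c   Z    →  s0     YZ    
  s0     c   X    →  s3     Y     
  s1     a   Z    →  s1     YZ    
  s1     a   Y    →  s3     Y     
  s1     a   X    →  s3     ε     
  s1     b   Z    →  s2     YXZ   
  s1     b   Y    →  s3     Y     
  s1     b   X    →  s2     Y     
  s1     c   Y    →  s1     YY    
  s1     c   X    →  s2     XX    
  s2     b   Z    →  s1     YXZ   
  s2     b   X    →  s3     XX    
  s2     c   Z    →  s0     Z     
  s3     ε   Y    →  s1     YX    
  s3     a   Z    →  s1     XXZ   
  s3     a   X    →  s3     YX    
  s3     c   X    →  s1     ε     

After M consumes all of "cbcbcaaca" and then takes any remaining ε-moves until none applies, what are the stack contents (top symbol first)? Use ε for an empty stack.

YXYXXZ

(s0, cbcbcaaca, Z)
  read c, top Z: go to s0, push YZ → (s0, bcbcaaca, YZ)
  read b, top Y: go to s1, push X → (s1, cbcaaca, XZ)
  read c, top X: go to s2, push XX → (s2, bcaaca, XXZ)
  read b, top X: go to s3, push XX → (s3, caaca, XXXZ)
  read c, top X: go to s1, push ε → (s1, aaca, XXZ)
  read a, top X: go to s3, push ε → (s3, aca, XZ)
  read a, top X: go to s3, push YX → (s3, ca, YXZ)
  ε-move, top Y: go to s1, push YX → (s1, ca, YXXZ)
  read c, top Y: go to s1, push YY → (s1, a, YYXXZ)
  read a, top Y: go to s3, push Y → (s3, ε, YYXXZ)
  ε-move, top Y: go to s1, push YX → (s1, ε, YXYXXZ)
All input consumed in state s1 with stack YXYXXZ.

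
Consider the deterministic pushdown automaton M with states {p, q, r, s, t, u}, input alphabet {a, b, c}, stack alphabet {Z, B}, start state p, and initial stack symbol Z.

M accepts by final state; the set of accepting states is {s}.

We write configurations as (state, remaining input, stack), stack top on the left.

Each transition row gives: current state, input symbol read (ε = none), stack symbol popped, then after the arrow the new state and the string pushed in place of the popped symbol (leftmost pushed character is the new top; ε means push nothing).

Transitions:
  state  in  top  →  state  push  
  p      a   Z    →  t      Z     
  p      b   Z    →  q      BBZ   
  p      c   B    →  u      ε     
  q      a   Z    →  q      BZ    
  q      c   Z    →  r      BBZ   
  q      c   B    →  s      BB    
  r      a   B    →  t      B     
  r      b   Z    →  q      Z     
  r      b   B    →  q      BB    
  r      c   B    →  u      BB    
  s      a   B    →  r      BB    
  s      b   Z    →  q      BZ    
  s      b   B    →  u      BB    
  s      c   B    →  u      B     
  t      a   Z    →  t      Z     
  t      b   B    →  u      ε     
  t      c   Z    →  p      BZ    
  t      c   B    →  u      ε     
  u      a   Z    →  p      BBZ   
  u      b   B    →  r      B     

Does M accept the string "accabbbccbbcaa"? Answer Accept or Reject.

Reject

(p, accabbbccbbcaa, Z) ⊢ (t, ccabbbccbbcaa, Z) ⊢ (p, cabbbccbbcaa, BZ) ⊢ (u, abbbccbbcaa, Z) ⊢ (p, bbbccbbcaa, BBZ)
No transition applies at (p, bbbccbbcaa, BBZ); input not fully consumed.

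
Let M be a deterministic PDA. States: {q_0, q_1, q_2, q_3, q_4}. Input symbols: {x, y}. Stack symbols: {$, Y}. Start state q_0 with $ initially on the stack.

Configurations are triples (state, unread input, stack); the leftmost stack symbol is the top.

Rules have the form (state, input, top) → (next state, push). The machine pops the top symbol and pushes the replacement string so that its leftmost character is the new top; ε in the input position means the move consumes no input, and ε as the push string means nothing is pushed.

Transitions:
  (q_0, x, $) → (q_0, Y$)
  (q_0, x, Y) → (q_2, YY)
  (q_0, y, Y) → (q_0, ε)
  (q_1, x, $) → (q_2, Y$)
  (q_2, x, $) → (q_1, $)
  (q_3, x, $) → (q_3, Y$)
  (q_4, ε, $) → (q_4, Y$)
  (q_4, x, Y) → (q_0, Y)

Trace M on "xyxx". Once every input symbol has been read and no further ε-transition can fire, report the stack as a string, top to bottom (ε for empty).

YY$

(q_0, xyxx, $) ⊢ (q_0, yxx, Y$) ⊢ (q_0, xx, $) ⊢ (q_0, x, Y$) ⊢ (q_2, ε, YY$)
All input consumed in state q_2 with stack YY$.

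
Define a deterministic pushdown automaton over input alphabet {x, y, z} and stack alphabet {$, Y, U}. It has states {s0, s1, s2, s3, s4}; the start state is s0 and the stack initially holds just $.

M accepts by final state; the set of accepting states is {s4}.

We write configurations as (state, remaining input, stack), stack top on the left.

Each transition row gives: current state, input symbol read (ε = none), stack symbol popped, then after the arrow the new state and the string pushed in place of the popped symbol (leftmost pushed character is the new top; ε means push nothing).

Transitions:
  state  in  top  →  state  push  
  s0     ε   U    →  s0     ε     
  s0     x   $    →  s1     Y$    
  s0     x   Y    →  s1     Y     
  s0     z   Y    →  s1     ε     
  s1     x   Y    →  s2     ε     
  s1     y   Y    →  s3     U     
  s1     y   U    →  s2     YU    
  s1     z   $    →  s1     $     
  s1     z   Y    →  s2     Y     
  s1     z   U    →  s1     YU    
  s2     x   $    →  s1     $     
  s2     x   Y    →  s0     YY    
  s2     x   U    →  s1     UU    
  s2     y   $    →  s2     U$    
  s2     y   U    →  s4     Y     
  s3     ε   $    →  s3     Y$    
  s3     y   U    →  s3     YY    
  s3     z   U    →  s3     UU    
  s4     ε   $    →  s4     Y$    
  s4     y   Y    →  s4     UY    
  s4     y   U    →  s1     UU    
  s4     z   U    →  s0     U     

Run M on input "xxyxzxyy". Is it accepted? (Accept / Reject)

(s0, xxyxzxyy, $)
  read x, top $: go to s1, push Y$ → (s1, xyxzxyy, Y$)
  read x, top Y: go to s2, push ε → (s2, yxzxyy, $)
  read y, top $: go to s2, push U$ → (s2, xzxyy, U$)
  read x, top U: go to s1, push UU → (s1, zxyy, UU$)
  read z, top U: go to s1, push YU → (s1, xyy, YUU$)
  read x, top Y: go to s2, push ε → (s2, yy, UU$)
  read y, top U: go to s4, push Y → (s4, y, YU$)
  read y, top Y: go to s4, push UY → (s4, ε, UYU$)
All input consumed; state s4 ∈ F.

Accept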